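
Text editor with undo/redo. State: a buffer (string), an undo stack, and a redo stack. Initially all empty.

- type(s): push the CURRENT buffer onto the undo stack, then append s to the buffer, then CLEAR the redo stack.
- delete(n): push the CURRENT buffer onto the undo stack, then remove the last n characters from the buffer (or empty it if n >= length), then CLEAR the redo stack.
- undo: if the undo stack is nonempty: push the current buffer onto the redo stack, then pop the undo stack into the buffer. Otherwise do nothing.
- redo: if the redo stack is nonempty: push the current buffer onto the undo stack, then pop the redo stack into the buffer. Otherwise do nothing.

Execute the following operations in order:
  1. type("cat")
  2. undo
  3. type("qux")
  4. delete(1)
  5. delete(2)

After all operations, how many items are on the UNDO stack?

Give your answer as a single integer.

Answer: 3

Derivation:
After op 1 (type): buf='cat' undo_depth=1 redo_depth=0
After op 2 (undo): buf='(empty)' undo_depth=0 redo_depth=1
After op 3 (type): buf='qux' undo_depth=1 redo_depth=0
After op 4 (delete): buf='qu' undo_depth=2 redo_depth=0
After op 5 (delete): buf='(empty)' undo_depth=3 redo_depth=0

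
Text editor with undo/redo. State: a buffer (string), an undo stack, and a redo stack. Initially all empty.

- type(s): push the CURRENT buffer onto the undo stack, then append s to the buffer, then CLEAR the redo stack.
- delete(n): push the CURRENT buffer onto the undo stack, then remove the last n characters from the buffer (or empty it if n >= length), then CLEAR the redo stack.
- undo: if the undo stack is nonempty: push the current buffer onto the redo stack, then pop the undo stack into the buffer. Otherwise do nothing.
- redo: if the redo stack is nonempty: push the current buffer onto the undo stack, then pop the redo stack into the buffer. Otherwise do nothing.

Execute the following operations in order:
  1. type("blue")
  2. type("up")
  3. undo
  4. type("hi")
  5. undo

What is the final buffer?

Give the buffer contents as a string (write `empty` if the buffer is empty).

Answer: blue

Derivation:
After op 1 (type): buf='blue' undo_depth=1 redo_depth=0
After op 2 (type): buf='blueup' undo_depth=2 redo_depth=0
After op 3 (undo): buf='blue' undo_depth=1 redo_depth=1
After op 4 (type): buf='bluehi' undo_depth=2 redo_depth=0
After op 5 (undo): buf='blue' undo_depth=1 redo_depth=1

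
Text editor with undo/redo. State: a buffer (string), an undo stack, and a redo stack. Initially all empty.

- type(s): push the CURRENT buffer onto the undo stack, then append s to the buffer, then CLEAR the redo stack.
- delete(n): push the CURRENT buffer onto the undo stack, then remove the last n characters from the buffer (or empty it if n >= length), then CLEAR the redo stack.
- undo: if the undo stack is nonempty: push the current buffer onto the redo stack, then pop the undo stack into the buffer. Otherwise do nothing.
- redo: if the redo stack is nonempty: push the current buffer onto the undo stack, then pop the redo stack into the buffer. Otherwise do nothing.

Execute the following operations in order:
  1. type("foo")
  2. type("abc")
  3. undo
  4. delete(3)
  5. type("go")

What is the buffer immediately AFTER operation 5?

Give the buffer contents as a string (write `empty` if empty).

After op 1 (type): buf='foo' undo_depth=1 redo_depth=0
After op 2 (type): buf='fooabc' undo_depth=2 redo_depth=0
After op 3 (undo): buf='foo' undo_depth=1 redo_depth=1
After op 4 (delete): buf='(empty)' undo_depth=2 redo_depth=0
After op 5 (type): buf='go' undo_depth=3 redo_depth=0

Answer: go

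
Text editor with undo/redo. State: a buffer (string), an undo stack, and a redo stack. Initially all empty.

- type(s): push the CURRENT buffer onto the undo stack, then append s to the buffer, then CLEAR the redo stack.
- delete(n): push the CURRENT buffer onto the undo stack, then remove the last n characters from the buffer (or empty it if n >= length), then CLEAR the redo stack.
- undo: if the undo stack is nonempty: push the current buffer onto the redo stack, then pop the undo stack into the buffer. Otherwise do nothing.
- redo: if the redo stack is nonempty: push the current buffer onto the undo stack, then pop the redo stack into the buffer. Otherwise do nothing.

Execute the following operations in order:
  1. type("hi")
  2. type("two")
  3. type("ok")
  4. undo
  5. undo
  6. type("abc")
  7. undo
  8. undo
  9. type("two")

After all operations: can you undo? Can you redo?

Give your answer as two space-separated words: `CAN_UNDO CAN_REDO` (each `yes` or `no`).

After op 1 (type): buf='hi' undo_depth=1 redo_depth=0
After op 2 (type): buf='hitwo' undo_depth=2 redo_depth=0
After op 3 (type): buf='hitwook' undo_depth=3 redo_depth=0
After op 4 (undo): buf='hitwo' undo_depth=2 redo_depth=1
After op 5 (undo): buf='hi' undo_depth=1 redo_depth=2
After op 6 (type): buf='hiabc' undo_depth=2 redo_depth=0
After op 7 (undo): buf='hi' undo_depth=1 redo_depth=1
After op 8 (undo): buf='(empty)' undo_depth=0 redo_depth=2
After op 9 (type): buf='two' undo_depth=1 redo_depth=0

Answer: yes no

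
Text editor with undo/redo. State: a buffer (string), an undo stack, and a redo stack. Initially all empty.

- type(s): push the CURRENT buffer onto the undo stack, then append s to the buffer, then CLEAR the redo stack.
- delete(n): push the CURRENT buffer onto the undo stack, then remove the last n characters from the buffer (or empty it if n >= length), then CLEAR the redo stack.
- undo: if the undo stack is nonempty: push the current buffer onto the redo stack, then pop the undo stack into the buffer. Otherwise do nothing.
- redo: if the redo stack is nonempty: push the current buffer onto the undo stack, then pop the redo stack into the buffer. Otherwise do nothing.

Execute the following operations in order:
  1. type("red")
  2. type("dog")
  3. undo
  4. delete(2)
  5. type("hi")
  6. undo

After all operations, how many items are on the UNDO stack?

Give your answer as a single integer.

After op 1 (type): buf='red' undo_depth=1 redo_depth=0
After op 2 (type): buf='reddog' undo_depth=2 redo_depth=0
After op 3 (undo): buf='red' undo_depth=1 redo_depth=1
After op 4 (delete): buf='r' undo_depth=2 redo_depth=0
After op 5 (type): buf='rhi' undo_depth=3 redo_depth=0
After op 6 (undo): buf='r' undo_depth=2 redo_depth=1

Answer: 2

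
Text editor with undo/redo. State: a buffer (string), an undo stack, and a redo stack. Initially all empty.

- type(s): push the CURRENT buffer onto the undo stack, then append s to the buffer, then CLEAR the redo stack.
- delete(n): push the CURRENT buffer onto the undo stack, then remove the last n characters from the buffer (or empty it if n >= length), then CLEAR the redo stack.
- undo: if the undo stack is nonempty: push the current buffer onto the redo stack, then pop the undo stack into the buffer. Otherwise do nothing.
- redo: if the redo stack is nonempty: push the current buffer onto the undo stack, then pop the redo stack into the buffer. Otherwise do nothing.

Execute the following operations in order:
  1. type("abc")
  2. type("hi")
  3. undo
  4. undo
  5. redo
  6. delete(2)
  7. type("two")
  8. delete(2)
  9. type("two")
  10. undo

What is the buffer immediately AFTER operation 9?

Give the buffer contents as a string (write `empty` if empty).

After op 1 (type): buf='abc' undo_depth=1 redo_depth=0
After op 2 (type): buf='abchi' undo_depth=2 redo_depth=0
After op 3 (undo): buf='abc' undo_depth=1 redo_depth=1
After op 4 (undo): buf='(empty)' undo_depth=0 redo_depth=2
After op 5 (redo): buf='abc' undo_depth=1 redo_depth=1
After op 6 (delete): buf='a' undo_depth=2 redo_depth=0
After op 7 (type): buf='atwo' undo_depth=3 redo_depth=0
After op 8 (delete): buf='at' undo_depth=4 redo_depth=0
After op 9 (type): buf='attwo' undo_depth=5 redo_depth=0

Answer: attwo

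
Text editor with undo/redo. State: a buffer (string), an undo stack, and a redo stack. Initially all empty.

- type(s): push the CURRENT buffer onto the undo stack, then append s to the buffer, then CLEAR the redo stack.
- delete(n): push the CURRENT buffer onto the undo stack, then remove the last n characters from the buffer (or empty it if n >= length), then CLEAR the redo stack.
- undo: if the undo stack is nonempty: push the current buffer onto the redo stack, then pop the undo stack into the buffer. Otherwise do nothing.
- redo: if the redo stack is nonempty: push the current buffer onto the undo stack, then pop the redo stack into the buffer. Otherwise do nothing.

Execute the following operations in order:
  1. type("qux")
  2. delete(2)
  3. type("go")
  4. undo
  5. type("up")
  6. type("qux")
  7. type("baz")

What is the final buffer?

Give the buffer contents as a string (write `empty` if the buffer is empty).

After op 1 (type): buf='qux' undo_depth=1 redo_depth=0
After op 2 (delete): buf='q' undo_depth=2 redo_depth=0
After op 3 (type): buf='qgo' undo_depth=3 redo_depth=0
After op 4 (undo): buf='q' undo_depth=2 redo_depth=1
After op 5 (type): buf='qup' undo_depth=3 redo_depth=0
After op 6 (type): buf='qupqux' undo_depth=4 redo_depth=0
After op 7 (type): buf='qupquxbaz' undo_depth=5 redo_depth=0

Answer: qupquxbaz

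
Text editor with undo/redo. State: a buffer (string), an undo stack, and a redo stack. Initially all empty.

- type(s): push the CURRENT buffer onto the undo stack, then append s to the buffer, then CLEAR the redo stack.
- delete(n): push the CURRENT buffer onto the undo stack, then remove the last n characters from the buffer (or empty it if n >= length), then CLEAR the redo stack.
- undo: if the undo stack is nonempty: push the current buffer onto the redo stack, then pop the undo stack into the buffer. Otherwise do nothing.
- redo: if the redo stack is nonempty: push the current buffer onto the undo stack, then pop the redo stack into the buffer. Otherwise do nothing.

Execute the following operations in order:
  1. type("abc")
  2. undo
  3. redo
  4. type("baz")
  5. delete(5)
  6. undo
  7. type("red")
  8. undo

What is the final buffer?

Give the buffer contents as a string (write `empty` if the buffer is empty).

After op 1 (type): buf='abc' undo_depth=1 redo_depth=0
After op 2 (undo): buf='(empty)' undo_depth=0 redo_depth=1
After op 3 (redo): buf='abc' undo_depth=1 redo_depth=0
After op 4 (type): buf='abcbaz' undo_depth=2 redo_depth=0
After op 5 (delete): buf='a' undo_depth=3 redo_depth=0
After op 6 (undo): buf='abcbaz' undo_depth=2 redo_depth=1
After op 7 (type): buf='abcbazred' undo_depth=3 redo_depth=0
After op 8 (undo): buf='abcbaz' undo_depth=2 redo_depth=1

Answer: abcbaz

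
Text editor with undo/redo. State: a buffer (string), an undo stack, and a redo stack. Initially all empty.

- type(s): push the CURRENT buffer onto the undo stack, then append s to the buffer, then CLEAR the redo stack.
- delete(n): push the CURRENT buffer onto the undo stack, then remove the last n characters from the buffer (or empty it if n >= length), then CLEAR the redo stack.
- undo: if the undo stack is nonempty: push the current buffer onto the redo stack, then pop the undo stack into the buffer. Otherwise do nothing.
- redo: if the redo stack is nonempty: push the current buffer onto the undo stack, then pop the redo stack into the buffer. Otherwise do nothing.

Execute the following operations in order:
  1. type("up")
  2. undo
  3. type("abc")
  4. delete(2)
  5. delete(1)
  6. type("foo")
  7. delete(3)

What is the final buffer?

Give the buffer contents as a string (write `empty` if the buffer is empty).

Answer: empty

Derivation:
After op 1 (type): buf='up' undo_depth=1 redo_depth=0
After op 2 (undo): buf='(empty)' undo_depth=0 redo_depth=1
After op 3 (type): buf='abc' undo_depth=1 redo_depth=0
After op 4 (delete): buf='a' undo_depth=2 redo_depth=0
After op 5 (delete): buf='(empty)' undo_depth=3 redo_depth=0
After op 6 (type): buf='foo' undo_depth=4 redo_depth=0
After op 7 (delete): buf='(empty)' undo_depth=5 redo_depth=0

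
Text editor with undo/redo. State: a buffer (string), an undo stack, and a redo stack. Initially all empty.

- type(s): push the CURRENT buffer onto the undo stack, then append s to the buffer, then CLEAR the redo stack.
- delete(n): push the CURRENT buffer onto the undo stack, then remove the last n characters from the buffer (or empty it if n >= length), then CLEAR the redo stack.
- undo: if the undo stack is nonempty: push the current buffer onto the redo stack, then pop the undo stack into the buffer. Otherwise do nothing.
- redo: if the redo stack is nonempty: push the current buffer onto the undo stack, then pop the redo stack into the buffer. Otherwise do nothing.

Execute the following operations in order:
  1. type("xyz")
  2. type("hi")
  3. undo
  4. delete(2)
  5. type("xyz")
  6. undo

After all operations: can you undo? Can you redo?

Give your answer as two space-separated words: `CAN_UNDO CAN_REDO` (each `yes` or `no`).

After op 1 (type): buf='xyz' undo_depth=1 redo_depth=0
After op 2 (type): buf='xyzhi' undo_depth=2 redo_depth=0
After op 3 (undo): buf='xyz' undo_depth=1 redo_depth=1
After op 4 (delete): buf='x' undo_depth=2 redo_depth=0
After op 5 (type): buf='xxyz' undo_depth=3 redo_depth=0
After op 6 (undo): buf='x' undo_depth=2 redo_depth=1

Answer: yes yes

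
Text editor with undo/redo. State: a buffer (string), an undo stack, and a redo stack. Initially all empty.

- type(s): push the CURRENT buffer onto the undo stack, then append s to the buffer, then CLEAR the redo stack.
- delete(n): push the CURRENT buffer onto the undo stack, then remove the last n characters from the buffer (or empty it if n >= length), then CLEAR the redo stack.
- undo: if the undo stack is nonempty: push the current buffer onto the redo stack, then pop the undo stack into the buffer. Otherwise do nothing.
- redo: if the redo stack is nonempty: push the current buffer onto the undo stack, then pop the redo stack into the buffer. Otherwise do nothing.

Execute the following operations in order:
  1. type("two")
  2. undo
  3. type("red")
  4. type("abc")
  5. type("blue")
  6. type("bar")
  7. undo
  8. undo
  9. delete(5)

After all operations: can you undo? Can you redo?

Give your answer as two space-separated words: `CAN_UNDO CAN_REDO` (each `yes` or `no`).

Answer: yes no

Derivation:
After op 1 (type): buf='two' undo_depth=1 redo_depth=0
After op 2 (undo): buf='(empty)' undo_depth=0 redo_depth=1
After op 3 (type): buf='red' undo_depth=1 redo_depth=0
After op 4 (type): buf='redabc' undo_depth=2 redo_depth=0
After op 5 (type): buf='redabcblue' undo_depth=3 redo_depth=0
After op 6 (type): buf='redabcbluebar' undo_depth=4 redo_depth=0
After op 7 (undo): buf='redabcblue' undo_depth=3 redo_depth=1
After op 8 (undo): buf='redabc' undo_depth=2 redo_depth=2
After op 9 (delete): buf='r' undo_depth=3 redo_depth=0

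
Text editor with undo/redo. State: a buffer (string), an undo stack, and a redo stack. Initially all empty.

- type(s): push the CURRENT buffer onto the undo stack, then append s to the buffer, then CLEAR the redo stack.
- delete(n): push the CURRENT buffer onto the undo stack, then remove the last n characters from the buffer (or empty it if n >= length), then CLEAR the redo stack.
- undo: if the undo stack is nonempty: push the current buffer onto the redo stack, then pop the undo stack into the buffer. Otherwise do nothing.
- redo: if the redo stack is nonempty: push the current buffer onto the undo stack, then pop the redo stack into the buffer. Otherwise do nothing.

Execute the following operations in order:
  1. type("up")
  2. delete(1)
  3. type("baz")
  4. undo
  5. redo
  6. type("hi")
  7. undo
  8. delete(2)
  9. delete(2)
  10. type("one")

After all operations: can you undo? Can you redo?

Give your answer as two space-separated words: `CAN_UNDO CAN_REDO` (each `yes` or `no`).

Answer: yes no

Derivation:
After op 1 (type): buf='up' undo_depth=1 redo_depth=0
After op 2 (delete): buf='u' undo_depth=2 redo_depth=0
After op 3 (type): buf='ubaz' undo_depth=3 redo_depth=0
After op 4 (undo): buf='u' undo_depth=2 redo_depth=1
After op 5 (redo): buf='ubaz' undo_depth=3 redo_depth=0
After op 6 (type): buf='ubazhi' undo_depth=4 redo_depth=0
After op 7 (undo): buf='ubaz' undo_depth=3 redo_depth=1
After op 8 (delete): buf='ub' undo_depth=4 redo_depth=0
After op 9 (delete): buf='(empty)' undo_depth=5 redo_depth=0
After op 10 (type): buf='one' undo_depth=6 redo_depth=0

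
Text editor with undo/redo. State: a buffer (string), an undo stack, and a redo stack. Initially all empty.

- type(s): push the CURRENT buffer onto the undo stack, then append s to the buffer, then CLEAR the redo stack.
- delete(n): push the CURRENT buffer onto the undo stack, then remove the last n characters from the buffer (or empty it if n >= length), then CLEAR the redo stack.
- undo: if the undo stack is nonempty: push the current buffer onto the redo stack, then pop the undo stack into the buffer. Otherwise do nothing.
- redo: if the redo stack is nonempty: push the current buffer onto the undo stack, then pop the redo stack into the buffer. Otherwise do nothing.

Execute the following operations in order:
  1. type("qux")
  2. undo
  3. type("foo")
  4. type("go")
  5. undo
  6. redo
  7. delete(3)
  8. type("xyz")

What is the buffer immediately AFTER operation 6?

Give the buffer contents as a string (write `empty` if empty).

Answer: foogo

Derivation:
After op 1 (type): buf='qux' undo_depth=1 redo_depth=0
After op 2 (undo): buf='(empty)' undo_depth=0 redo_depth=1
After op 3 (type): buf='foo' undo_depth=1 redo_depth=0
After op 4 (type): buf='foogo' undo_depth=2 redo_depth=0
After op 5 (undo): buf='foo' undo_depth=1 redo_depth=1
After op 6 (redo): buf='foogo' undo_depth=2 redo_depth=0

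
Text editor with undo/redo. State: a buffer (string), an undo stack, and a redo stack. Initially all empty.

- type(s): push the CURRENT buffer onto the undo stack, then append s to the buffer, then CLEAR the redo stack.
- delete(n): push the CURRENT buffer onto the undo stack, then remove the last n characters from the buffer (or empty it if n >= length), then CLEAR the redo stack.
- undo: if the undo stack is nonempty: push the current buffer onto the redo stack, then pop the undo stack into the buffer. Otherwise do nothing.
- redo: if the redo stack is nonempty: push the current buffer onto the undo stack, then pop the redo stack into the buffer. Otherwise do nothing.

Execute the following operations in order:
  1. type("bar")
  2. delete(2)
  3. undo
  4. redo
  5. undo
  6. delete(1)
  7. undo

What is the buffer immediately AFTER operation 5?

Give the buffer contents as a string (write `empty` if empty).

After op 1 (type): buf='bar' undo_depth=1 redo_depth=0
After op 2 (delete): buf='b' undo_depth=2 redo_depth=0
After op 3 (undo): buf='bar' undo_depth=1 redo_depth=1
After op 4 (redo): buf='b' undo_depth=2 redo_depth=0
After op 5 (undo): buf='bar' undo_depth=1 redo_depth=1

Answer: bar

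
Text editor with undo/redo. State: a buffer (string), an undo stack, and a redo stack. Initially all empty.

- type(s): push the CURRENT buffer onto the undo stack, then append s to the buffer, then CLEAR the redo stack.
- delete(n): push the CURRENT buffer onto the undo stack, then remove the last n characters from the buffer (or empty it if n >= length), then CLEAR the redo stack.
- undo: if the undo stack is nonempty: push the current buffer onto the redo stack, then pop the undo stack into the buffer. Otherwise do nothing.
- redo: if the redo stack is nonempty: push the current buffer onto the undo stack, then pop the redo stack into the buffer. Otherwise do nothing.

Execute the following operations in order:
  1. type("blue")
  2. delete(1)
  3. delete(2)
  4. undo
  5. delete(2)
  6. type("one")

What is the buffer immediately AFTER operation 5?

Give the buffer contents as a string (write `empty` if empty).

Answer: b

Derivation:
After op 1 (type): buf='blue' undo_depth=1 redo_depth=0
After op 2 (delete): buf='blu' undo_depth=2 redo_depth=0
After op 3 (delete): buf='b' undo_depth=3 redo_depth=0
After op 4 (undo): buf='blu' undo_depth=2 redo_depth=1
After op 5 (delete): buf='b' undo_depth=3 redo_depth=0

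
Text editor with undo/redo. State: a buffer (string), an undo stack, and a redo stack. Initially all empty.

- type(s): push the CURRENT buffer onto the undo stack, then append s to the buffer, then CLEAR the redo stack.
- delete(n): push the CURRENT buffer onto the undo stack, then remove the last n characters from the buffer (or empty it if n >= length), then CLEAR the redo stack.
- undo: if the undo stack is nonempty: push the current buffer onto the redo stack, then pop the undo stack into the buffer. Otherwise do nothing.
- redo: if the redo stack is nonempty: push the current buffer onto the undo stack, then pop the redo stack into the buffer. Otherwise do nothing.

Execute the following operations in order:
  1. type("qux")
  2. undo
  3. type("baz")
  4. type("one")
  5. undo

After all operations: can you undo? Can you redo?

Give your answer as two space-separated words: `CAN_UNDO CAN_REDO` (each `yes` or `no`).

After op 1 (type): buf='qux' undo_depth=1 redo_depth=0
After op 2 (undo): buf='(empty)' undo_depth=0 redo_depth=1
After op 3 (type): buf='baz' undo_depth=1 redo_depth=0
After op 4 (type): buf='bazone' undo_depth=2 redo_depth=0
After op 5 (undo): buf='baz' undo_depth=1 redo_depth=1

Answer: yes yes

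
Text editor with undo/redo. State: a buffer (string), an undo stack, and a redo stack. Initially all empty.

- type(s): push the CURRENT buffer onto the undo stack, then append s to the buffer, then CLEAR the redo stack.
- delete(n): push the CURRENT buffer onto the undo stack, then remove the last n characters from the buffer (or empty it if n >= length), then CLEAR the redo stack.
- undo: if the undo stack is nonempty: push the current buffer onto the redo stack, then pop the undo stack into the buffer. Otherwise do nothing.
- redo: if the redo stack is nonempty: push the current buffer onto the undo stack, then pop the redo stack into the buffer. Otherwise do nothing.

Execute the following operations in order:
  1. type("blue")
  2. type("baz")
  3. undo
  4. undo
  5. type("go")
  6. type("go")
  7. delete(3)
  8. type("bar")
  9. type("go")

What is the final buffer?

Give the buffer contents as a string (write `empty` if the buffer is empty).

After op 1 (type): buf='blue' undo_depth=1 redo_depth=0
After op 2 (type): buf='bluebaz' undo_depth=2 redo_depth=0
After op 3 (undo): buf='blue' undo_depth=1 redo_depth=1
After op 4 (undo): buf='(empty)' undo_depth=0 redo_depth=2
After op 5 (type): buf='go' undo_depth=1 redo_depth=0
After op 6 (type): buf='gogo' undo_depth=2 redo_depth=0
After op 7 (delete): buf='g' undo_depth=3 redo_depth=0
After op 8 (type): buf='gbar' undo_depth=4 redo_depth=0
After op 9 (type): buf='gbargo' undo_depth=5 redo_depth=0

Answer: gbargo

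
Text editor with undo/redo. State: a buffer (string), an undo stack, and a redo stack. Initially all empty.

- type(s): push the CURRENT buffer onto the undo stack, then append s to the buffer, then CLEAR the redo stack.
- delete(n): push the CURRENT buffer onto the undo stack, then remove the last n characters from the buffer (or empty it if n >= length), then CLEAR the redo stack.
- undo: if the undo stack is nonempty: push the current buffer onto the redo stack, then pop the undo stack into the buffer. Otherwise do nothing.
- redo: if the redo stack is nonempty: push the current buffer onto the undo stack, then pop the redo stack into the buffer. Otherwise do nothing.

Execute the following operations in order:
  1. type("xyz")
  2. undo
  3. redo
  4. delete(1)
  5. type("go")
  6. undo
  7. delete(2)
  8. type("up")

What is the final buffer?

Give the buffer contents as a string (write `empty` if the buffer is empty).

After op 1 (type): buf='xyz' undo_depth=1 redo_depth=0
After op 2 (undo): buf='(empty)' undo_depth=0 redo_depth=1
After op 3 (redo): buf='xyz' undo_depth=1 redo_depth=0
After op 4 (delete): buf='xy' undo_depth=2 redo_depth=0
After op 5 (type): buf='xygo' undo_depth=3 redo_depth=0
After op 6 (undo): buf='xy' undo_depth=2 redo_depth=1
After op 7 (delete): buf='(empty)' undo_depth=3 redo_depth=0
After op 8 (type): buf='up' undo_depth=4 redo_depth=0

Answer: up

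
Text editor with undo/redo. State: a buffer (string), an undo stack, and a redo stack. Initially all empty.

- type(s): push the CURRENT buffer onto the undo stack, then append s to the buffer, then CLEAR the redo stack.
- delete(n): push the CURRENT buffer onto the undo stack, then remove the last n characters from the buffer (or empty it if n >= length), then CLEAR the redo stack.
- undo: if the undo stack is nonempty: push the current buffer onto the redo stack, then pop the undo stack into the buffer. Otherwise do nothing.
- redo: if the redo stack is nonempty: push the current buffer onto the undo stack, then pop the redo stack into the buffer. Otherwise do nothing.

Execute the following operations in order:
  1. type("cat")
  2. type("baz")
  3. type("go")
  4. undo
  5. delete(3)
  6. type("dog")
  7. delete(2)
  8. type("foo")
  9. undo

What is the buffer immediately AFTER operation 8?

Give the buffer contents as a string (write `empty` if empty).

After op 1 (type): buf='cat' undo_depth=1 redo_depth=0
After op 2 (type): buf='catbaz' undo_depth=2 redo_depth=0
After op 3 (type): buf='catbazgo' undo_depth=3 redo_depth=0
After op 4 (undo): buf='catbaz' undo_depth=2 redo_depth=1
After op 5 (delete): buf='cat' undo_depth=3 redo_depth=0
After op 6 (type): buf='catdog' undo_depth=4 redo_depth=0
After op 7 (delete): buf='catd' undo_depth=5 redo_depth=0
After op 8 (type): buf='catdfoo' undo_depth=6 redo_depth=0

Answer: catdfoo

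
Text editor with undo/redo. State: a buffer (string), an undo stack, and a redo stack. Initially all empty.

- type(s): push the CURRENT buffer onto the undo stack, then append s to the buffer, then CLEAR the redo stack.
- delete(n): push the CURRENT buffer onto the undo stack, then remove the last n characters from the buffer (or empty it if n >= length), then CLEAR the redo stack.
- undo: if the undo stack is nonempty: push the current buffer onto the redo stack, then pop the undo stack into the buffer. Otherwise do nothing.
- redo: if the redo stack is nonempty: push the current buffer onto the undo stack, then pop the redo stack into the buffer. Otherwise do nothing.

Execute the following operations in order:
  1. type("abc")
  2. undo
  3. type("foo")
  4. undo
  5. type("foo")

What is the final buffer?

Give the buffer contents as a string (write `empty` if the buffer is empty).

Answer: foo

Derivation:
After op 1 (type): buf='abc' undo_depth=1 redo_depth=0
After op 2 (undo): buf='(empty)' undo_depth=0 redo_depth=1
After op 3 (type): buf='foo' undo_depth=1 redo_depth=0
After op 4 (undo): buf='(empty)' undo_depth=0 redo_depth=1
After op 5 (type): buf='foo' undo_depth=1 redo_depth=0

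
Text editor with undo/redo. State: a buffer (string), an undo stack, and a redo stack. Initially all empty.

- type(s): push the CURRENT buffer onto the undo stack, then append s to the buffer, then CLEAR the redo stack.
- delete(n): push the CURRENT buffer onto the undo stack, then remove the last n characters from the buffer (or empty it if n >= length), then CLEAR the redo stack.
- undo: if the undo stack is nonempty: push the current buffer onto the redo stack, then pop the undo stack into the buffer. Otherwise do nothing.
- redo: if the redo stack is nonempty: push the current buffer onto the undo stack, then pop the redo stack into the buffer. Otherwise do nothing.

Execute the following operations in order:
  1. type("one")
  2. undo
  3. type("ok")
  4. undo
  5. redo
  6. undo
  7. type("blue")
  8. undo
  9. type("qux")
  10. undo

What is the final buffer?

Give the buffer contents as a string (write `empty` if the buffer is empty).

Answer: empty

Derivation:
After op 1 (type): buf='one' undo_depth=1 redo_depth=0
After op 2 (undo): buf='(empty)' undo_depth=0 redo_depth=1
After op 3 (type): buf='ok' undo_depth=1 redo_depth=0
After op 4 (undo): buf='(empty)' undo_depth=0 redo_depth=1
After op 5 (redo): buf='ok' undo_depth=1 redo_depth=0
After op 6 (undo): buf='(empty)' undo_depth=0 redo_depth=1
After op 7 (type): buf='blue' undo_depth=1 redo_depth=0
After op 8 (undo): buf='(empty)' undo_depth=0 redo_depth=1
After op 9 (type): buf='qux' undo_depth=1 redo_depth=0
After op 10 (undo): buf='(empty)' undo_depth=0 redo_depth=1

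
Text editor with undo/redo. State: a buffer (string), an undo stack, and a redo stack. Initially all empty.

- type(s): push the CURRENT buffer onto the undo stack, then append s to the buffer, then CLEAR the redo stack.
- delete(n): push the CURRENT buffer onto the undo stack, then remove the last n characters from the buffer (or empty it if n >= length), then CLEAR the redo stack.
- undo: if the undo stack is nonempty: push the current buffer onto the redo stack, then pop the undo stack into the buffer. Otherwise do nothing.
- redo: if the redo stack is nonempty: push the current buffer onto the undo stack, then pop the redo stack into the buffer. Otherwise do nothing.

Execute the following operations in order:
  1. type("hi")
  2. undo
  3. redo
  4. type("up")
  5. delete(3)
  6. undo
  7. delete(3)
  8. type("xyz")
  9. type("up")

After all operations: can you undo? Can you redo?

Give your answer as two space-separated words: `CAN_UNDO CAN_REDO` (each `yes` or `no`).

After op 1 (type): buf='hi' undo_depth=1 redo_depth=0
After op 2 (undo): buf='(empty)' undo_depth=0 redo_depth=1
After op 3 (redo): buf='hi' undo_depth=1 redo_depth=0
After op 4 (type): buf='hiup' undo_depth=2 redo_depth=0
After op 5 (delete): buf='h' undo_depth=3 redo_depth=0
After op 6 (undo): buf='hiup' undo_depth=2 redo_depth=1
After op 7 (delete): buf='h' undo_depth=3 redo_depth=0
After op 8 (type): buf='hxyz' undo_depth=4 redo_depth=0
After op 9 (type): buf='hxyzup' undo_depth=5 redo_depth=0

Answer: yes no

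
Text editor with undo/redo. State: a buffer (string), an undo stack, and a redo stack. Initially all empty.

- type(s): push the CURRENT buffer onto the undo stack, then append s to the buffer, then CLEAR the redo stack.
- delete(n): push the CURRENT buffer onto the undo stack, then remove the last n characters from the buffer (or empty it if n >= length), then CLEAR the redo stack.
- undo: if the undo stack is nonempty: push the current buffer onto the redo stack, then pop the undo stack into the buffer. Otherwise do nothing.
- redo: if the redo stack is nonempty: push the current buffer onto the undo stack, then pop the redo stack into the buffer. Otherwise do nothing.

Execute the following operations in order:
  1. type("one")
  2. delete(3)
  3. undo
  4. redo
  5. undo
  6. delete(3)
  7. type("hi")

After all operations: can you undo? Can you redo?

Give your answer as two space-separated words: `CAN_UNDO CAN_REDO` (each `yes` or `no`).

Answer: yes no

Derivation:
After op 1 (type): buf='one' undo_depth=1 redo_depth=0
After op 2 (delete): buf='(empty)' undo_depth=2 redo_depth=0
After op 3 (undo): buf='one' undo_depth=1 redo_depth=1
After op 4 (redo): buf='(empty)' undo_depth=2 redo_depth=0
After op 5 (undo): buf='one' undo_depth=1 redo_depth=1
After op 6 (delete): buf='(empty)' undo_depth=2 redo_depth=0
After op 7 (type): buf='hi' undo_depth=3 redo_depth=0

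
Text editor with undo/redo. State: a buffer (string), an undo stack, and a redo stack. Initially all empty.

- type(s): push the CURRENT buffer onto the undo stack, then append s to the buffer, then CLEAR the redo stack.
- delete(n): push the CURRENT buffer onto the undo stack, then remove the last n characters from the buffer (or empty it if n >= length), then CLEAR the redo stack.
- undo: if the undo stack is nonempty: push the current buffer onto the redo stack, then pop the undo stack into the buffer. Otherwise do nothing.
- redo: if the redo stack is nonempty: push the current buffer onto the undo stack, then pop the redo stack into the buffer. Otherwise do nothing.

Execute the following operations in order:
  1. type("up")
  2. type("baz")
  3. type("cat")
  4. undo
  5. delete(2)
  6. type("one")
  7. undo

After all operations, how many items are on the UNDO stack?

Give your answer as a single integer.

Answer: 3

Derivation:
After op 1 (type): buf='up' undo_depth=1 redo_depth=0
After op 2 (type): buf='upbaz' undo_depth=2 redo_depth=0
After op 3 (type): buf='upbazcat' undo_depth=3 redo_depth=0
After op 4 (undo): buf='upbaz' undo_depth=2 redo_depth=1
After op 5 (delete): buf='upb' undo_depth=3 redo_depth=0
After op 6 (type): buf='upbone' undo_depth=4 redo_depth=0
After op 7 (undo): buf='upb' undo_depth=3 redo_depth=1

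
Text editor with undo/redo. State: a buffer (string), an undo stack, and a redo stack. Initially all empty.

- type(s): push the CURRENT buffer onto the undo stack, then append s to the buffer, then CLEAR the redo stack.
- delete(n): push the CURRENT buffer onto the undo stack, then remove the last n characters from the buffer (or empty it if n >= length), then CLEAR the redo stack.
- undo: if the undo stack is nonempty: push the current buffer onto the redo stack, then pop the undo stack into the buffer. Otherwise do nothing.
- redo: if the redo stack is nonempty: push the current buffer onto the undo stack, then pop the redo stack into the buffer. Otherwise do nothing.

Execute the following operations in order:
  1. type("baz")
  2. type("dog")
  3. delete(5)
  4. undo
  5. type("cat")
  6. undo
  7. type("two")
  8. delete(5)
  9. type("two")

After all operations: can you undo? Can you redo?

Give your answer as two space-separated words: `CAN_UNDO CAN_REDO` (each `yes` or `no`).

Answer: yes no

Derivation:
After op 1 (type): buf='baz' undo_depth=1 redo_depth=0
After op 2 (type): buf='bazdog' undo_depth=2 redo_depth=0
After op 3 (delete): buf='b' undo_depth=3 redo_depth=0
After op 4 (undo): buf='bazdog' undo_depth=2 redo_depth=1
After op 5 (type): buf='bazdogcat' undo_depth=3 redo_depth=0
After op 6 (undo): buf='bazdog' undo_depth=2 redo_depth=1
After op 7 (type): buf='bazdogtwo' undo_depth=3 redo_depth=0
After op 8 (delete): buf='bazd' undo_depth=4 redo_depth=0
After op 9 (type): buf='bazdtwo' undo_depth=5 redo_depth=0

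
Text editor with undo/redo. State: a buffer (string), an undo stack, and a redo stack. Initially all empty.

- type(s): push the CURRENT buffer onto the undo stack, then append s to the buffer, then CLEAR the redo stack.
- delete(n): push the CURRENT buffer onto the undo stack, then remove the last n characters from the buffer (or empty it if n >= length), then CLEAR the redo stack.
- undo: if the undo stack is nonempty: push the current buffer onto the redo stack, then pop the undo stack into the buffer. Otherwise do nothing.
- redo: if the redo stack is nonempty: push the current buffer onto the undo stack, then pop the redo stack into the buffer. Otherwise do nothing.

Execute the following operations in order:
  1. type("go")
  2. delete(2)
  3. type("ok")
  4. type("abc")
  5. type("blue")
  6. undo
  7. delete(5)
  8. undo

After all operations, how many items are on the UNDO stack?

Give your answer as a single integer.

Answer: 4

Derivation:
After op 1 (type): buf='go' undo_depth=1 redo_depth=0
After op 2 (delete): buf='(empty)' undo_depth=2 redo_depth=0
After op 3 (type): buf='ok' undo_depth=3 redo_depth=0
After op 4 (type): buf='okabc' undo_depth=4 redo_depth=0
After op 5 (type): buf='okabcblue' undo_depth=5 redo_depth=0
After op 6 (undo): buf='okabc' undo_depth=4 redo_depth=1
After op 7 (delete): buf='(empty)' undo_depth=5 redo_depth=0
After op 8 (undo): buf='okabc' undo_depth=4 redo_depth=1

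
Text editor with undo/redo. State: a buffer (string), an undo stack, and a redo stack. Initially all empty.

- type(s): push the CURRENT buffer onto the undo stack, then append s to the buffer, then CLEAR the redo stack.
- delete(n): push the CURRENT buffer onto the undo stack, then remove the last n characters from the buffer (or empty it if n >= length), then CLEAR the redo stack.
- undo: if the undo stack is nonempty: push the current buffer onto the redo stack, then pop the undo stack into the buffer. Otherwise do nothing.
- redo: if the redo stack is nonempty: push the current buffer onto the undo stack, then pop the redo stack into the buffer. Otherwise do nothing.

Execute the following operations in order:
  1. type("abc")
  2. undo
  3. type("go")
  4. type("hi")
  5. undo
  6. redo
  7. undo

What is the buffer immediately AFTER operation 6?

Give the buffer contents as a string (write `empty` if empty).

After op 1 (type): buf='abc' undo_depth=1 redo_depth=0
After op 2 (undo): buf='(empty)' undo_depth=0 redo_depth=1
After op 3 (type): buf='go' undo_depth=1 redo_depth=0
After op 4 (type): buf='gohi' undo_depth=2 redo_depth=0
After op 5 (undo): buf='go' undo_depth=1 redo_depth=1
After op 6 (redo): buf='gohi' undo_depth=2 redo_depth=0

Answer: gohi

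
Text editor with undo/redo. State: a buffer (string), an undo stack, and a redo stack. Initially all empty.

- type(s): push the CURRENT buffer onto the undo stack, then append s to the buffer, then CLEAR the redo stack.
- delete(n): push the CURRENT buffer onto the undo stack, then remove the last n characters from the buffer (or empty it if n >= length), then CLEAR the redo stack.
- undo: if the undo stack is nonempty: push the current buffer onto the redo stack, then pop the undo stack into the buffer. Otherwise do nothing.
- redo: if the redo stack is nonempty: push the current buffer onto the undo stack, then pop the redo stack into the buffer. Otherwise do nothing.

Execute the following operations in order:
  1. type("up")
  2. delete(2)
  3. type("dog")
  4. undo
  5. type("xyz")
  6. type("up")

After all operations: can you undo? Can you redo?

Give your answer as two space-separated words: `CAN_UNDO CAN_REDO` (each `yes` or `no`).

After op 1 (type): buf='up' undo_depth=1 redo_depth=0
After op 2 (delete): buf='(empty)' undo_depth=2 redo_depth=0
After op 3 (type): buf='dog' undo_depth=3 redo_depth=0
After op 4 (undo): buf='(empty)' undo_depth=2 redo_depth=1
After op 5 (type): buf='xyz' undo_depth=3 redo_depth=0
After op 6 (type): buf='xyzup' undo_depth=4 redo_depth=0

Answer: yes no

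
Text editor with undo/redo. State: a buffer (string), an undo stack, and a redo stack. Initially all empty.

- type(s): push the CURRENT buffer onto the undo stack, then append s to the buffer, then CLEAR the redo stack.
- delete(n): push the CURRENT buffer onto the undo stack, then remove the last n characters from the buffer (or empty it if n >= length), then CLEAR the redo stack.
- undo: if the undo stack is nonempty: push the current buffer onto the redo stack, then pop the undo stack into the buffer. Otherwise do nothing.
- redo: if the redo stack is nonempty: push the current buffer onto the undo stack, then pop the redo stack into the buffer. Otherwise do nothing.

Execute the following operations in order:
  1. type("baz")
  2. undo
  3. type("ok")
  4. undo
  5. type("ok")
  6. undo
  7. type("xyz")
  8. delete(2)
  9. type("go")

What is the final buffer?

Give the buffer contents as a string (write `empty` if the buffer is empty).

Answer: xgo

Derivation:
After op 1 (type): buf='baz' undo_depth=1 redo_depth=0
After op 2 (undo): buf='(empty)' undo_depth=0 redo_depth=1
After op 3 (type): buf='ok' undo_depth=1 redo_depth=0
After op 4 (undo): buf='(empty)' undo_depth=0 redo_depth=1
After op 5 (type): buf='ok' undo_depth=1 redo_depth=0
After op 6 (undo): buf='(empty)' undo_depth=0 redo_depth=1
After op 7 (type): buf='xyz' undo_depth=1 redo_depth=0
After op 8 (delete): buf='x' undo_depth=2 redo_depth=0
After op 9 (type): buf='xgo' undo_depth=3 redo_depth=0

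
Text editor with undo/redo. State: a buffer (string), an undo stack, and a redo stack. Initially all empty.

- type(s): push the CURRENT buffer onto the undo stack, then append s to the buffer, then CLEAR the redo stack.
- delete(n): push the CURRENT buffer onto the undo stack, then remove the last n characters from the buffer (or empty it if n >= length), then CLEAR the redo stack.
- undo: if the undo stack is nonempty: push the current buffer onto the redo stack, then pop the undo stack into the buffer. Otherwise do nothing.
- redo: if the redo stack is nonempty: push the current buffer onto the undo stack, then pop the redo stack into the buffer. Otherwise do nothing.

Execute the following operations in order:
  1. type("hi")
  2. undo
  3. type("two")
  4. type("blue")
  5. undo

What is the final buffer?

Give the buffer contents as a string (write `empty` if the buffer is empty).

After op 1 (type): buf='hi' undo_depth=1 redo_depth=0
After op 2 (undo): buf='(empty)' undo_depth=0 redo_depth=1
After op 3 (type): buf='two' undo_depth=1 redo_depth=0
After op 4 (type): buf='twoblue' undo_depth=2 redo_depth=0
After op 5 (undo): buf='two' undo_depth=1 redo_depth=1

Answer: two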